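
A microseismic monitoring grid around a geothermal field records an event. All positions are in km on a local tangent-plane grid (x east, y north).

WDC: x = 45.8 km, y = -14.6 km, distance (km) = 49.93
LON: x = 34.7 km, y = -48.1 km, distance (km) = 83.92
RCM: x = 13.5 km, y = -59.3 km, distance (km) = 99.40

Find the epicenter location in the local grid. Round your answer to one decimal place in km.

Circle about each station: (x − 45.8)² + (y + 14.6)² = 49.93²; (x − 34.7)² + (y + 48.1)² = 83.92²; (x − 13.5)² + (y + 59.3)² = 99.40².
Subtracting the WDC equation from the LON and RCM equations removes the quadratic terms:
-22.2 x − 67.0 y = -3342.66
-64.6 x − 89.4 y = -5999.42
Solving the 2×2 system: x ≈ 44.0, y ≈ 35.3 km.

44.0 km east, 35.3 km north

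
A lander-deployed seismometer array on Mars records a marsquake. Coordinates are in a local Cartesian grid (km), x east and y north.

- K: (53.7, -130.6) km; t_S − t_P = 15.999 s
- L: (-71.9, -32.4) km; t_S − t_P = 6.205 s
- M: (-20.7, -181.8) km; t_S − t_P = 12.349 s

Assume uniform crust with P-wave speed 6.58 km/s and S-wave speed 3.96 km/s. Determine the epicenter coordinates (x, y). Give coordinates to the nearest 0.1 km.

(-99.5, -87.6)

Distance from S−P lag: d = Δt · v_P v_S / (v_P − v_S) = Δt · (6.58·3.96)/(6.58−3.96) ≈ 9.9453·Δt.
So d_K = 159.12, d_L = 61.71, d_M = 122.82 km.
Circle about each station: (x − 53.7)² + (y + 130.6)² = 159.12²; (x + 71.9)² + (y + 32.4)² = 61.71²; (x + 20.7)² + (y + 181.8)² = 122.82².
Subtracting the K equation from the L and M equations removes the quadratic terms:
-251.2 x + 196.4 y = 7790.37
-148.8 x − 102.4 y = 23774.10
Solving the 2×2 system: x ≈ -99.5, y ≈ -87.6 km.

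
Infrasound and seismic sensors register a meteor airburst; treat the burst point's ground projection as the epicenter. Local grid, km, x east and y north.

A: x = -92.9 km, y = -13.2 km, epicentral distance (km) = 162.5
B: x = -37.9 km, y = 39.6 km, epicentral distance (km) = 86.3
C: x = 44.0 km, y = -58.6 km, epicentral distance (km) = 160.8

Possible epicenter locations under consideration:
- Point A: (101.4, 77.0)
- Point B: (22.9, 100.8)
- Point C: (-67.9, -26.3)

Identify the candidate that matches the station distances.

For each candidate, compare |candidate − station| to the reported distance:
Point A: residuals A 51.7, B 57.9, C 13.6 → max 57.9 km
Point B: residuals A 0.0, B 0.0, C 0.0 → max 0.0 km
Point C: residuals A 134.3, B 13.9, C 44.3 → max 134.3 km
Only Point B has all residuals ≈ 0.

Point B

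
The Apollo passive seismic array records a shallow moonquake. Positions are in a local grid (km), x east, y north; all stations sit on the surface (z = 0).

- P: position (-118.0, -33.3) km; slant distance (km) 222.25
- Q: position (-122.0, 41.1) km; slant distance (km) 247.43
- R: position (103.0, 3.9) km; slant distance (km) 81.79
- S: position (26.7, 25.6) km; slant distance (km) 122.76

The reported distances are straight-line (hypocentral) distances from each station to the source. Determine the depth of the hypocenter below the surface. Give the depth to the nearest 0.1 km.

45.4 km

Each station gives a sphere (x−x_i)² + (y−y_i)² + z² = d_i² (stations at z=0).
Subtracting the P sphere from Q and R: z² cancels, leaving linear equations in x and y:
-8.0 x + 148.8 y = -10286.22
442.0 x + 74.4 y = 38296.78
Solving: x ≈ 97.399, y ≈ -63.891 km (keep extra digits for the depth step; rounded: 97.4, -63.9).
Then from the P sphere: z² = 222.25² − (x + 118.0)² − (y + 33.3)² with x = 97.399, y = -63.891, so z ≈ 45.415 ≈ 45.4 km.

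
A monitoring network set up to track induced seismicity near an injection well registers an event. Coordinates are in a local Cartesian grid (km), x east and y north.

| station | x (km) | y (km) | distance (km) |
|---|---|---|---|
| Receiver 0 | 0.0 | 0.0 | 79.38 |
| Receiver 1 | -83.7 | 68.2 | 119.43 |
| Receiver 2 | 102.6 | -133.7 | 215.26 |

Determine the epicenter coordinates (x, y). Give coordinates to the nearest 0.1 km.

35.7 km east, 70.9 km north

Circle about each station: x² + y² = 79.38²; (x + 83.7)² + (y − 68.2)² = 119.43²; (x − 102.6)² + (y + 133.7)² = 215.26².
Subtracting the Receiver 0 equation from the Receiver 1 and Receiver 2 equations removes the quadratic terms:
-167.4 x + 136.4 y = 3694.59
205.2 x − 267.4 y = -11633.23
Solving the 2×2 system: x ≈ 35.7, y ≈ 70.9 km.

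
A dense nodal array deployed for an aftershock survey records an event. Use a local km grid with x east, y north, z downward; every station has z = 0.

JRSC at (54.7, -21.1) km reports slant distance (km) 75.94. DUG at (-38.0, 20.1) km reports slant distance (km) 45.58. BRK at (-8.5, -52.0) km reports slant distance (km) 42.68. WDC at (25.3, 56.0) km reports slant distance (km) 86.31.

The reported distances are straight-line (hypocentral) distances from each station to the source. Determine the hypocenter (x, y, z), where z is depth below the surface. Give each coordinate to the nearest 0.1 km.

x ≈ -18.3 km, y ≈ -15.7 km, depth ≈ 20.2 km

Each station gives a sphere (x−x_i)² + (y−y_i)² + z² = d_i² (stations at z=0).
Subtracting the JRSC sphere from DUG and BRK: z² cancels, leaving linear equations in x and y:
-185.4 x + 82.4 y = 2100.06
-126.4 x − 61.8 y = 3284.25
Solving: x ≈ -18.306, y ≈ -15.702 km (keep extra digits for the depth step; rounded: -18.3, -15.7).
Then from the JRSC sphere: z² = 75.94² − (x − 54.7)² − (y + 21.1)² with x = -18.306, y = -15.702, so z ≈ 20.196 ≈ 20.2 km.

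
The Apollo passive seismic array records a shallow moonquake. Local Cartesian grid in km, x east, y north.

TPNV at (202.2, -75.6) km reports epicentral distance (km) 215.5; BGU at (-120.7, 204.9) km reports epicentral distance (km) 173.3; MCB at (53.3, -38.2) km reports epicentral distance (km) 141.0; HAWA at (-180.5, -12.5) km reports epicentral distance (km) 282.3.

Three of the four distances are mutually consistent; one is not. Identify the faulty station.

BGU

Solve using three stations at a time. Using TPNV, MCB, HAWA (subtract circle equations pairwise → linear system) gives (x, y) ≈ (78.2, 100.8).
Distances from that point to each station vs reported:
  TPNV: calculated 215.7 vs reported 215.5 → residual 0.2 km
  BGU: calculated 224.5 vs reported 173.3 → residual 51.2 km
  MCB: calculated 141.2 vs reported 141.0 → residual 0.2 km
  HAWA: calculated 282.4 vs reported 282.3 → residual 0.1 km
TPNV, MCB, HAWA are mutually consistent (residuals ≈ 0); BGU is off by 51.2 km.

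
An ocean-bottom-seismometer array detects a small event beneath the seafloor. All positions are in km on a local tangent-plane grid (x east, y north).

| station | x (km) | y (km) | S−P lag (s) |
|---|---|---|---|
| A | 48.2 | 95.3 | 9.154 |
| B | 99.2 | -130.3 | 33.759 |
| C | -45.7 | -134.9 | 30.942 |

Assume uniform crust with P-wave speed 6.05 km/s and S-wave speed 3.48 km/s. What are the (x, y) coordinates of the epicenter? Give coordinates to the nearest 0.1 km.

Distance from S−P lag: d = Δt · v_P v_S / (v_P − v_S) = Δt · (6.05·3.48)/(6.05−3.48) ≈ 8.1922·Δt.
So d_A = 74.99, d_B = 276.56, d_C = 253.48 km.
Circle about each station: (x − 48.2)² + (y − 95.3)² = 74.99²; (x − 99.2)² + (y + 130.3)² = 276.56²; (x + 45.7)² + (y + 134.9)² = 253.48².
Subtracting the A equation from the B and C equations removes the quadratic terms:
102.0 x − 451.2 y = -55448.53
-187.8 x − 460.4 y = -49747.44
Solving the 2×2 system: x ≈ -23.4, y ≈ 117.6 km.
Check against A (with the unrounded x, y): √((x − 48.2)²+(y − 95.3)²) = 75.00 ≈ 74.99 km. ✓

-23.4 km east, 117.6 km north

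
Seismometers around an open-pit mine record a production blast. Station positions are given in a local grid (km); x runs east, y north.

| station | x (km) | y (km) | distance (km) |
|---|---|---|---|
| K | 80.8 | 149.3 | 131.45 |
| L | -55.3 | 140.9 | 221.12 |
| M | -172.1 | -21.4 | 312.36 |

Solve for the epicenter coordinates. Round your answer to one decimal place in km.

Circle about each station: (x − 80.8)² + (y − 149.3)² = 131.45²; (x + 55.3)² + (y − 140.9)² = 221.12²; (x + 172.1)² + (y + 21.4)² = 312.36².
Subtracting the K equation from the L and M equations removes the quadratic terms:
-272.2 x − 16.8 y = -37523.18
-505.8 x − 341.4 y = -79032.43
Solving the 2×2 system: x ≈ 136.0, y ≈ 30.0 km.

(136.0, 30.0)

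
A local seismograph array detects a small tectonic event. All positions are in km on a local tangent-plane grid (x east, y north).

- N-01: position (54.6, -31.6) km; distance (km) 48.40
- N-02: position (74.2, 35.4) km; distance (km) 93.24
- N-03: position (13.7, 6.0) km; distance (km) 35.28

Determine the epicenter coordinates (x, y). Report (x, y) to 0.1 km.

(6.3, -28.5)

Circle about each station: (x − 54.6)² + (y + 31.6)² = 48.40²; (x − 74.2)² + (y − 35.4)² = 93.24²; (x − 13.7)² + (y − 6.0)² = 35.28².
Subtracting pairs of circle equations eliminates x²+y² and gives linear equations (the radical axes):
39.2 x + 134.0 y = -3572.06
-81.8 x + 75.2 y = -2658.15
Solving the 2×2 system: x ≈ 6.3, y ≈ -28.5 km.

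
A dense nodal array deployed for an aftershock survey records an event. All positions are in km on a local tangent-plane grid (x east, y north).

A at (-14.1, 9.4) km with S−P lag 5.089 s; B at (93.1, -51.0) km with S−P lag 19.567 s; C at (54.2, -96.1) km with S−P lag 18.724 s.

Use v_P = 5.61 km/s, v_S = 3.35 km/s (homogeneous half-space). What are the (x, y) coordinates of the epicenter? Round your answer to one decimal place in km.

Distance from S−P lag: d = Δt · v_P v_S / (v_P − v_S) = Δt · (5.61·3.35)/(5.61−3.35) ≈ 8.3157·Δt.
So d_A = 42.32, d_B = 162.71, d_C = 155.70 km.
Circle about each station: (x + 14.1)² + (y − 9.4)² = 42.32²; (x − 93.1)² + (y + 51.0)² = 162.71²; (x − 54.2)² + (y + 96.1)² = 155.70².
Subtracting the A equation from the B and C equations removes the quadratic terms:
214.4 x − 120.8 y = -13702.12
136.6 x − 211.0 y = -10565.83
Solving the 2×2 system: x ≈ -56.2, y ≈ 13.7 km.

x ≈ -56.2 km, y ≈ 13.7 km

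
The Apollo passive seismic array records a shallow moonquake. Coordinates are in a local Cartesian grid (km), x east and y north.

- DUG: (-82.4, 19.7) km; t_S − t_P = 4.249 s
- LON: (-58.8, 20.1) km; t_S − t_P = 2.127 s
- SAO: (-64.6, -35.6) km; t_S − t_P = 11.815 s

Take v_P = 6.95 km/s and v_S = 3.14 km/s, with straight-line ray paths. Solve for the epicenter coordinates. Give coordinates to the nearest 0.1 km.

-61.4 km east, 32.0 km north

Distance from S−P lag: d = Δt · v_P v_S / (v_P − v_S) = Δt · (6.95·3.14)/(6.95−3.14) ≈ 5.7278·Δt.
So d_DUG = 24.34, d_LON = 12.18, d_SAO = 67.67 km.
Circle about each station: (x + 82.4)² + (y − 19.7)² = 24.34²; (x + 58.8)² + (y − 20.1)² = 12.18²; (x + 64.6)² + (y + 35.6)² = 67.67².
Subtracting the DUG equation from the LON and SAO equations removes the quadratic terms:
47.2 x + 0.8 y = -2872.32
35.6 x − 110.6 y = -5724.12
Solving the 2×2 system: x ≈ -61.4, y ≈ 32.0 km.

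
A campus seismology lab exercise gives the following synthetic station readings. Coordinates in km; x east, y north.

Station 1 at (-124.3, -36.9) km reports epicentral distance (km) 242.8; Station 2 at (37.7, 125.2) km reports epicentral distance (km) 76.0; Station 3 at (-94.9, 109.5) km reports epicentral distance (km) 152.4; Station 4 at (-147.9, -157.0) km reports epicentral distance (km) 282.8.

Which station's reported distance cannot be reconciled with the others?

Station 1

Solve using three stations at a time. Using Station 2, Station 3, Station 4 (subtract circle equations pairwise → linear system) gives (x, y) ≈ (45.2, 49.6).
Distances from that point to each station vs reported:
  Station 1: calculated 190.3 vs reported 242.8 → residual 52.5 km
  Station 2: calculated 76.0 vs reported 76.0 → residual 0.0 km
  Station 3: calculated 152.4 vs reported 152.4 → residual 0.0 km
  Station 4: calculated 282.8 vs reported 282.8 → residual 0.0 km
Station 2, Station 3, Station 4 are mutually consistent (residuals ≈ 0); Station 1 is off by 52.5 km.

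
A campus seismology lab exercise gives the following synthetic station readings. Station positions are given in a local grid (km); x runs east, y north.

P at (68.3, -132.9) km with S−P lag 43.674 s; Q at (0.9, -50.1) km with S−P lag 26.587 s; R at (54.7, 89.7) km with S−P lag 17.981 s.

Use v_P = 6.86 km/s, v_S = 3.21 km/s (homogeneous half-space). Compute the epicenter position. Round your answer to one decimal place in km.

x ≈ -53.2 km, y ≈ 100.9 km

Distance from S−P lag: d = Δt · v_P v_S / (v_P − v_S) = Δt · (6.86·3.21)/(6.86−3.21) ≈ 6.0330·Δt.
So d_P = 263.49, d_Q = 160.40, d_R = 108.48 km.
Circle about each station: (x − 68.3)² + (y + 132.9)² = 263.49²; (x − 0.9)² + (y + 50.1)² = 160.40²; (x − 54.7)² + (y − 89.7)² = 108.48².
Subtracting pairs of circle equations eliminates x²+y² and gives linear equations (the radical axes):
-134.8 x + 165.6 y = 23882.34
-27.2 x + 445.2 y = 46369.95
Solving the 2×2 system: x ≈ -53.2, y ≈ 100.9 km.
Check against P (with the unrounded x, y): √((x − 68.3)²+(y + 132.9)²) = 263.49 ≈ 263.49 km. ✓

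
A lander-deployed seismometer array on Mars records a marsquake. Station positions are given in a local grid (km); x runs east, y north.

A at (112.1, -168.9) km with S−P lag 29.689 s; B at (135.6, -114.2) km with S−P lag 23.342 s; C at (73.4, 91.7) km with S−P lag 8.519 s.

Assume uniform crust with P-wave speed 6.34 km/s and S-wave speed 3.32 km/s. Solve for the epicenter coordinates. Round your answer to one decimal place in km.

x ≈ 65.9 km, y ≈ 32.8 km

Distance from S−P lag: d = Δt · v_P v_S / (v_P − v_S) = Δt · (6.34·3.32)/(6.34−3.32) ≈ 6.9698·Δt.
So d_A = 206.93, d_B = 162.69, d_C = 59.38 km.
Circle about each station: (x − 112.1)² + (y + 168.9)² = 206.93²; (x − 135.6)² + (y + 114.2)² = 162.69²; (x − 73.4)² + (y − 91.7)² = 59.38².
Subtracting the A equation from the B and C equations removes the quadratic terms:
47.0 x + 109.4 y = 6687.37
-77.4 x + 521.2 y = 11996.87
Solving the 2×2 system: x ≈ 65.9, y ≈ 32.8 km.
Check against A (with the unrounded x, y): √((x − 112.1)²+(y + 168.9)²) = 206.93 ≈ 206.93 km. ✓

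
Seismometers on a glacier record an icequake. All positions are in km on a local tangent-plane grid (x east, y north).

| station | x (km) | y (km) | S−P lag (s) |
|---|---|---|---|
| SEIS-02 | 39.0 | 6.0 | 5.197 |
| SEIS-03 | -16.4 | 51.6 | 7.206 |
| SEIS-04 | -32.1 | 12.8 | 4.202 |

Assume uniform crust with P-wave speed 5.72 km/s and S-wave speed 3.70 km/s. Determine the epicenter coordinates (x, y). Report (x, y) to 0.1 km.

Distance from S−P lag: d = Δt · v_P v_S / (v_P − v_S) = Δt · (5.72·3.70)/(5.72−3.70) ≈ 10.4772·Δt.
So d_SEIS-02 = 54.45, d_SEIS-03 = 75.50, d_SEIS-04 = 44.03 km.
Circle about each station: (x − 39.0)² + (y − 6.0)² = 54.45²; (x + 16.4)² + (y − 51.6)² = 75.50²; (x + 32.1)² + (y − 12.8)² = 44.03².
Subtracting the SEIS-02 equation from the SEIS-03 and SEIS-04 equations removes the quadratic terms:
-110.8 x + 91.2 y = -1360.93
-142.2 x + 13.6 y = 663.41
Solving the 2×2 system: x ≈ -6.9, y ≈ -23.3 km.

(-6.9, -23.3)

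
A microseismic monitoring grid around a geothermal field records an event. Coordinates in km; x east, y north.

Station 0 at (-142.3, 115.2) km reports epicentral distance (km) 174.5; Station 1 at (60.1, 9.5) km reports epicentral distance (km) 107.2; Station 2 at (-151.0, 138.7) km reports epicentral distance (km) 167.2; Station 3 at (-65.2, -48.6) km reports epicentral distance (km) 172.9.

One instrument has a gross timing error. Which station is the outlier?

Solve using three stations at a time. Using Station 1, Station 2, Station 3 (subtract circle equations pairwise → linear system) gives (x, y) ≈ (12.8, 105.6).
Distances from that point to each station vs reported:
  Station 0: calculated 155.4 vs reported 174.5 → residual 19.1 km
  Station 1: calculated 107.1 vs reported 107.2 → residual 0.1 km
  Station 2: calculated 167.1 vs reported 167.2 → residual 0.1 km
  Station 3: calculated 172.8 vs reported 172.9 → residual 0.1 km
Station 1, Station 2, Station 3 are mutually consistent (residuals ≈ 0); Station 0 is off by 19.1 km.

Station 0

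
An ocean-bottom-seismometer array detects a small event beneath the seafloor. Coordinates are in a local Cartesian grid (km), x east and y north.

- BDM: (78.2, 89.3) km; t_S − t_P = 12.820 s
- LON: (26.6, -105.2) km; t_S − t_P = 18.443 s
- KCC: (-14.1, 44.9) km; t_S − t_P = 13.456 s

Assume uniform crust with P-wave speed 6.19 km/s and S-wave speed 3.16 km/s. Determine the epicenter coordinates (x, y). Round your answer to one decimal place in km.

x ≈ 64.4 km, y ≈ 7.7 km

Distance from S−P lag: d = Δt · v_P v_S / (v_P − v_S) = Δt · (6.19·3.16)/(6.19−3.16) ≈ 6.4556·Δt.
So d_BDM = 82.76, d_LON = 119.06, d_KCC = 86.87 km.
Circle about each station: (x − 78.2)² + (y − 89.3)² = 82.76²; (x − 26.6)² + (y + 105.2)² = 119.06²; (x + 14.1)² + (y − 44.9)² = 86.87².
Subtracting the BDM equation from the LON and KCC equations removes the quadratic terms:
-103.2 x − 389.0 y = -9641.20
-184.6 x − 88.8 y = -12572.09
Solving the 2×2 system: x ≈ 64.4, y ≈ 7.7 km.
Check against BDM (with the unrounded x, y): √((x − 78.2)²+(y − 89.3)²) = 82.76 ≈ 82.76 km. ✓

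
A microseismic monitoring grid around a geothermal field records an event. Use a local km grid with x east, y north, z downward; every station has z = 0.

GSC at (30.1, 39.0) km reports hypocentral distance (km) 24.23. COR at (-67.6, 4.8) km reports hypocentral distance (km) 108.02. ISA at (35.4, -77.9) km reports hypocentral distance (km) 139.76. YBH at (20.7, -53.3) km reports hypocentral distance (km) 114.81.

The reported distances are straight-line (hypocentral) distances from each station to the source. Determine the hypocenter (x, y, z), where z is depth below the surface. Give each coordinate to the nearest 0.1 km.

(24.2, 61.2, 7.7)

Each station gives a sphere (x−x_i)² + (y−y_i)² + z² = d_i² (stations at z=0).
Subtracting the GSC sphere from COR and ISA: z² cancels, leaving linear equations in x and y:
-195.4 x − 68.4 y = -8915.44
10.6 x − 233.8 y = -14051.20
Solving: x ≈ 24.205, y ≈ 61.197 km (keep extra digits for the depth step; rounded: 24.2, 61.2).
Then from the GSC sphere: z² = 24.23² − (x − 30.1)² − (y − 39.0)² with x = 24.205, y = 61.197, so z ≈ 7.722 ≈ 7.7 km.
Check against YBH (with the unrounded solution): distance 114.81 ≈ 114.81 km. ✓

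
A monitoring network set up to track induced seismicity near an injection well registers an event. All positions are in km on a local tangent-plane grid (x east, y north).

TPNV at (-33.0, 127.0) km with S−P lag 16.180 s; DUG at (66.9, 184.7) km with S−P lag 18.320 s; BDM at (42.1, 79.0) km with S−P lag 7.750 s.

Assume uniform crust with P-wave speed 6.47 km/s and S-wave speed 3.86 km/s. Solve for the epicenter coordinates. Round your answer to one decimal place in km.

x ≈ 67.7 km, y ≈ 9.4 km

Distance from S−P lag: d = Δt · v_P v_S / (v_P − v_S) = Δt · (6.47·3.86)/(6.47−3.86) ≈ 9.5687·Δt.
So d_TPNV = 154.82, d_DUG = 175.30, d_BDM = 74.16 km.
Circle about each station: (x + 33.0)² + (y − 127.0)² = 154.82²; (x − 66.9)² + (y − 184.7)² = 175.30²; (x − 42.1)² + (y − 79.0)² = 74.16².
Subtracting the TPNV equation from the DUG and BDM equations removes the quadratic terms:
199.8 x + 115.4 y = 14610.84
150.2 x − 96.0 y = 9264.94
Solving the 2×2 system: x ≈ 67.7, y ≈ 9.4 km.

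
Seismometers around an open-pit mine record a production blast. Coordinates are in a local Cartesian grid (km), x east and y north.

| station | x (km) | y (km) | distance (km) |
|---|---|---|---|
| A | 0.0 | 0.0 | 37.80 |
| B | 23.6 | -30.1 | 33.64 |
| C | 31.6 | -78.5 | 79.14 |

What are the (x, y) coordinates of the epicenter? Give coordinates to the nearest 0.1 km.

Circle about each station: x² + y² = 37.80²; (x − 23.6)² + (y + 30.1)² = 33.64²; (x − 31.6)² + (y + 78.5)² = 79.14².
Subtracting pairs of circle equations eliminates x²+y² and gives linear equations (the radical axes):
47.2 x − 60.2 y = 1760.16
63.2 x − 157.0 y = 2326.51
Solving the 2×2 system: x ≈ 37.8, y ≈ 0.4 km.

37.8 km east, 0.4 km north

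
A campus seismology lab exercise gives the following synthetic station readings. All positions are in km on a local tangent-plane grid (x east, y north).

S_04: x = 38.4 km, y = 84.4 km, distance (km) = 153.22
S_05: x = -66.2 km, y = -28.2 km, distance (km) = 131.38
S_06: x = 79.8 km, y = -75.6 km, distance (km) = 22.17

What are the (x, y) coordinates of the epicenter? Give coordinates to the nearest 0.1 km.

Circle about each station: (x − 38.4)² + (y − 84.4)² = 153.22²; (x + 66.2)² + (y + 28.2)² = 131.38²; (x − 79.8)² + (y + 75.6)² = 22.17².
Subtracting the S_04 equation from the S_05 and S_06 equations removes the quadratic terms:
-209.2 x − 225.2 y = 2795.42
82.8 x − 320.0 y = 26470.34
Solving the 2×2 system: x ≈ 59.2, y ≈ -67.4 km.

59.2 km east, -67.4 km north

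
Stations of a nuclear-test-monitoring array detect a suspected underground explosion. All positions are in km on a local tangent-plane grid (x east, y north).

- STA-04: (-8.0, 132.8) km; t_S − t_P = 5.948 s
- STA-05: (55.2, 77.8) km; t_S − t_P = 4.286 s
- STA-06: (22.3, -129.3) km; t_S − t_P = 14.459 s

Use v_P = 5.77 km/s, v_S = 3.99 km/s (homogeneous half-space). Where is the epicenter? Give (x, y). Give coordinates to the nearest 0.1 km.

x ≈ 3.9 km, y ≈ 56.8 km

Distance from S−P lag: d = Δt · v_P v_S / (v_P − v_S) = Δt · (5.77·3.99)/(5.77−3.99) ≈ 12.9339·Δt.
So d_STA-04 = 76.93, d_STA-05 = 55.43, d_STA-06 = 187.01 km.
Circle about each station: (x + 8.0)² + (y − 132.8)² = 76.93²; (x − 55.2)² + (y − 77.8)² = 55.43²; (x − 22.3)² + (y + 129.3)² = 187.01².
Subtracting pairs of circle equations eliminates x²+y² and gives linear equations (the radical axes):
126.4 x − 110.0 y = -5754.22
60.6 x − 524.2 y = -29538.58
Solving the 2×2 system: x ≈ 3.9, y ≈ 56.8 km.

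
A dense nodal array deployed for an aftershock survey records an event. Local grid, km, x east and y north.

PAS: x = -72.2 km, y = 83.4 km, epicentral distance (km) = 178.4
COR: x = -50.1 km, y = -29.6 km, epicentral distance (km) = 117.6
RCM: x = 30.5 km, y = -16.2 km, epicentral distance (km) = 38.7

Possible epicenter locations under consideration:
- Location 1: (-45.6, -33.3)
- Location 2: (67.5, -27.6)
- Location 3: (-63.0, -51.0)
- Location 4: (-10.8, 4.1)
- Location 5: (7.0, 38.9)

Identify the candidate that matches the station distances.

For each candidate, compare |candidate − station| to the reported distance:
Location 1: residuals PAS 58.7, COR 111.8, RCM 39.3 → max 111.8 km
Location 2: residuals PAS 0.0, COR 0.0, RCM 0.0 → max 0.0 km
Location 3: residuals PAS 43.7, COR 92.6, RCM 61.1 → max 92.6 km
Location 4: residuals PAS 78.1, COR 65.8, RCM 7.3 → max 78.1 km
Location 5: residuals PAS 87.6, COR 28.4, RCM 21.2 → max 87.6 km
Only Location 2 has all residuals ≈ 0.

Location 2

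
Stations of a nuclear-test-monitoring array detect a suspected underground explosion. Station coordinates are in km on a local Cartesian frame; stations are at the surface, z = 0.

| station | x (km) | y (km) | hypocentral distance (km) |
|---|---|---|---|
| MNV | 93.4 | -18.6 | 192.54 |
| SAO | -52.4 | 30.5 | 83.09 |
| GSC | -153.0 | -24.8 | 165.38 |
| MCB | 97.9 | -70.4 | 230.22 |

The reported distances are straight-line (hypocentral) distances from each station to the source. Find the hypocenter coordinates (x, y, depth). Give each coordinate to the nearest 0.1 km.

x ≈ -52.5 km, y ≈ 96.4 km, depth ≈ 50.6 km

Each station gives a sphere (x−x_i)² + (y−y_i)² + z² = d_i² (stations at z=0).
Subtracting the MNV sphere from SAO and GSC: z² cancels, leaving linear equations in x and y:
-291.6 x + 98.2 y = 24774.19
-492.8 x − 12.4 y = 24675.63
Solving: x ≈ -52.498, y ≈ 96.393 km (keep extra digits for the depth step; rounded: -52.5, 96.4).
Then from the MNV sphere: z² = 192.54² − (x − 93.4)² − (y + 18.6)² with x = -52.498, y = 96.393, so z ≈ 50.617 ≈ 50.6 km.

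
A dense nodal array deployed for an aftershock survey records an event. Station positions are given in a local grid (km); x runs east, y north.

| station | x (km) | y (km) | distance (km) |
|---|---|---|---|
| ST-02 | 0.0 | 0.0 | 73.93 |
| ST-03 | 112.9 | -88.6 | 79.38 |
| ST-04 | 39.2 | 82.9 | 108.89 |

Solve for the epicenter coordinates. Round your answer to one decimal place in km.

Circle about each station: x² + y² = 73.93²; (x − 112.9)² + (y + 88.6)² = 79.38²; (x − 39.2)² + (y − 82.9)² = 108.89².
Subtracting the ST-02 equation from the ST-03 and ST-04 equations removes the quadratic terms:
225.8 x − 177.2 y = 19760.83
78.4 x + 165.8 y = 2017.66
Solving the 2×2 system: x ≈ 70.8, y ≈ -21.3 km.
Check against ST-02 (with the unrounded x, y): √(x²+y²) = 73.93 ≈ 73.93 km. ✓

70.8 km east, -21.3 km north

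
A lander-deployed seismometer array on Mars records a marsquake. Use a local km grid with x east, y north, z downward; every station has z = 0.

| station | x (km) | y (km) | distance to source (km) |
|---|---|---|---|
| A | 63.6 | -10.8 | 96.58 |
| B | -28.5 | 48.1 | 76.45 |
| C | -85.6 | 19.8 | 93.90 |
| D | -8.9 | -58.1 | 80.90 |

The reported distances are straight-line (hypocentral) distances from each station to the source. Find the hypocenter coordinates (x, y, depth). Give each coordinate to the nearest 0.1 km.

(-13.8, -0.8, 56.9)

Each station gives a sphere (x−x_i)² + (y−y_i)² + z² = d_i² (stations at z=0).
Subtracting the A sphere from B and C: z² cancels, leaving linear equations in x and y:
-184.2 x + 117.8 y = 2447.35
-298.4 x + 61.2 y = 4068.29
Solving: x ≈ -13.798, y ≈ -0.799 km (keep extra digits for the depth step; rounded: -13.8, -0.8).
Then from the A sphere: z² = 96.58² − (x − 63.6)² − (y + 10.8)² with x = -13.798, y = -0.799, so z ≈ 56.897 ≈ 56.9 km.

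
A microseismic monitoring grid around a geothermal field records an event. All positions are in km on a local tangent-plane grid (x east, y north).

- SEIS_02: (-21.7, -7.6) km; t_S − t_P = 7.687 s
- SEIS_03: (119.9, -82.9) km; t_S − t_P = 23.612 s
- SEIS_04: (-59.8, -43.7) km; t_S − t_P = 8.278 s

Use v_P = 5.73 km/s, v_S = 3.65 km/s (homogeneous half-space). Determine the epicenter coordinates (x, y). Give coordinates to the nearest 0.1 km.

(-86.0, 35.3)

Distance from S−P lag: d = Δt · v_P v_S / (v_P − v_S) = Δt · (5.73·3.65)/(5.73−3.65) ≈ 10.0550·Δt.
So d_SEIS_02 = 77.29, d_SEIS_03 = 237.42, d_SEIS_04 = 83.24 km.
Circle about each station: (x + 21.7)² + (y + 7.6)² = 77.29²; (x − 119.9)² + (y + 82.9)² = 237.42²; (x + 59.8)² + (y + 43.7)² = 83.24².
Subtracting the SEIS_02 equation from the SEIS_03 and SEIS_04 equations removes the quadratic terms:
283.2 x − 150.6 y = -29674.74
-76.2 x − 72.2 y = 4001.93
Solving the 2×2 system: x ≈ -86.0, y ≈ 35.3 km.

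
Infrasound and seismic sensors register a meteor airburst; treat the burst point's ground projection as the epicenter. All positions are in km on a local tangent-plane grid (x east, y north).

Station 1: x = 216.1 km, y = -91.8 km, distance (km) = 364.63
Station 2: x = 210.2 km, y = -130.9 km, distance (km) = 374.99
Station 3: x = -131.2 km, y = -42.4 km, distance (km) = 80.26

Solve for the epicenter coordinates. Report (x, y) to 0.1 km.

(-124.8, 37.6)

Circle about each station: (x − 216.1)² + (y + 91.8)² = 364.63²; (x − 210.2)² + (y + 130.9)² = 374.99²; (x + 131.2)² + (y + 42.4)² = 80.26².
Subtracting pairs of circle equations eliminates x²+y² and gives linear equations (the radical axes):
-11.8 x − 78.2 y = -1470.06
-694.6 x + 98.8 y = 90398.12
Solving the 2×2 system: x ≈ -124.8, y ≈ 37.6 km.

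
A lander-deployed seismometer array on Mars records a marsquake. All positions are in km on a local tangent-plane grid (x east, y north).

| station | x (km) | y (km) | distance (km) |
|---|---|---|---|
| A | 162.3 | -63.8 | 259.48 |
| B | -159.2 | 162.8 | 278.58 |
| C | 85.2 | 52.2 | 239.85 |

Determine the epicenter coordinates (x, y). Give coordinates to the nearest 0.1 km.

-93.4 km east, -107.9 km north

Circle about each station: (x − 162.3)² + (y + 63.8)² = 259.48²; (x + 159.2)² + (y − 162.8)² = 278.58²; (x − 85.2)² + (y − 52.2)² = 239.85².
Subtracting pairs of circle equations eliminates x²+y² and gives linear equations (the radical axes):
-643.0 x + 453.2 y = 11159.80
-154.2 x + 232.0 y = -10626.00
Solving the 2×2 system: x ≈ -93.4, y ≈ -107.9 km.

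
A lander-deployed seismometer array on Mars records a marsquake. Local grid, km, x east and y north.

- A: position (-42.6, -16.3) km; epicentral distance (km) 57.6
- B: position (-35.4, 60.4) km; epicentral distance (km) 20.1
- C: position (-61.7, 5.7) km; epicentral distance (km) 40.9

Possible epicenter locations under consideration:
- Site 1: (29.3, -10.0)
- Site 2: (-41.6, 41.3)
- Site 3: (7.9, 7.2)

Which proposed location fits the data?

For each candidate, compare |candidate − station| to the reported distance:
Site 1: residuals A 14.6, B 75.5, C 51.4 → max 75.5 km
Site 2: residuals A 0.0, B 0.0, C 0.0 → max 0.0 km
Site 3: residuals A 1.9, B 48.5, C 28.7 → max 48.5 km
Only Site 2 has all residuals ≈ 0.

Site 2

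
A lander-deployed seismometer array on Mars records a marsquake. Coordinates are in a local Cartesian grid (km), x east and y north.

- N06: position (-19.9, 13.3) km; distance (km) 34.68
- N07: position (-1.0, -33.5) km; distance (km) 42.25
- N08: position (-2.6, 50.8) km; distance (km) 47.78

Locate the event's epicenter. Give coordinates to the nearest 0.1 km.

Circle about each station: (x + 19.9)² + (y − 13.3)² = 34.68²; (x + 1.0)² + (y + 33.5)² = 42.25²; (x + 2.6)² + (y − 50.8)² = 47.78².
Subtracting pairs of circle equations eliminates x²+y² and gives linear equations (the radical axes):
37.8 x − 93.6 y = -32.01
34.6 x + 75.0 y = 934.27
Solving the 2×2 system: x ≈ 14.0, y ≈ 6.0 km.
Check against N06 (with the unrounded x, y): √((x + 19.9)²+(y − 13.3)²) = 34.68 ≈ 34.68 km. ✓

x ≈ 14.0 km, y ≈ 6.0 km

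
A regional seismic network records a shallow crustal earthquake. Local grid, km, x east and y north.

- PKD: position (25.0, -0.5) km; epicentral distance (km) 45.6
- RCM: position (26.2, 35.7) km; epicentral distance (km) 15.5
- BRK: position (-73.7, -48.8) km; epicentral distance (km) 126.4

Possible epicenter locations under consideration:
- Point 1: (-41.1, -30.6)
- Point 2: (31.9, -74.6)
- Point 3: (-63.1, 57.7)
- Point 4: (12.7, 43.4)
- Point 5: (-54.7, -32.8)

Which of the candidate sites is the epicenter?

For each candidate, compare |candidate − station| to the reported distance:
Point 1: residuals PKD 27.0, RCM 79.0, BRK 89.1 → max 89.1 km
Point 2: residuals PKD 28.8, RCM 94.9, BRK 17.7 → max 94.9 km
Point 3: residuals PKD 60.0, RCM 76.5, BRK 19.4 → max 76.5 km
Point 4: residuals PKD 0.0, RCM 0.0, BRK 0.0 → max 0.0 km
Point 5: residuals PKD 40.4, RCM 90.5, BRK 101.6 → max 101.6 km
Only Point 4 has all residuals ≈ 0.

Point 4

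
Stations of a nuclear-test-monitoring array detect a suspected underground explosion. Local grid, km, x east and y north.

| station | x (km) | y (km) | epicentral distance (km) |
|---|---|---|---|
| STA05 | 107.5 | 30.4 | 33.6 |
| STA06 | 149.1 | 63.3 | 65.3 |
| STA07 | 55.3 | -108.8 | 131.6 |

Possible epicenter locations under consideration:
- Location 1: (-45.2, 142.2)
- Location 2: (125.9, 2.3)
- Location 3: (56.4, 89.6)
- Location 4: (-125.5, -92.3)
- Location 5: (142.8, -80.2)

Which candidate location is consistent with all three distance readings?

Location 2

For each candidate, compare |candidate − station| to the reported distance:
Location 1: residuals STA05 155.7, STA06 144.4, STA07 138.8 → max 155.7 km
Location 2: residuals STA05 0.0, STA06 0.0, STA07 0.0 → max 0.0 km
Location 3: residuals STA05 44.6, STA06 31.1, STA07 66.8 → max 66.8 km
Location 4: residuals STA05 229.7, STA06 250.3, STA07 50.0 → max 250.3 km
Location 5: residuals STA05 82.5, STA06 78.3, STA07 39.5 → max 82.5 km
Only Location 2 has all residuals ≈ 0.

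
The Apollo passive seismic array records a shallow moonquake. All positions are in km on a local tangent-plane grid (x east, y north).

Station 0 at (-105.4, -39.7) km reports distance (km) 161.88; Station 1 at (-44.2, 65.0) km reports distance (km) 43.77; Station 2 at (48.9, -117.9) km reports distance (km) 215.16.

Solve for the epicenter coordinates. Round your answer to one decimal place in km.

x ≈ -8.0 km, y ≈ 89.6 km

Circle about each station: (x + 105.4)² + (y + 39.7)² = 161.88²; (x + 44.2)² + (y − 65.0)² = 43.77²; (x − 48.9)² + (y + 117.9)² = 215.16².
Subtracting the Station 0 equation from the Station 1 and Station 2 equations removes the quadratic terms:
122.4 x + 209.4 y = 17782.71
308.6 x − 156.4 y = -16482.32
Solving the 2×2 system: x ≈ -8.0, y ≈ 89.6 km.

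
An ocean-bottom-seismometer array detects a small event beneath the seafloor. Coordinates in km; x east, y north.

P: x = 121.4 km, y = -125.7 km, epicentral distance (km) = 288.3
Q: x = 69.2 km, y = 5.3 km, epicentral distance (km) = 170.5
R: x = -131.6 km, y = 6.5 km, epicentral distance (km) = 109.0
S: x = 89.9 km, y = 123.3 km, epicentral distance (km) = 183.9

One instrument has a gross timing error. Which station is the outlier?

R

Solve using three stations at a time. Using P, Q, S (subtract circle equations pairwise → linear system) gives (x, y) ≈ (-87.1, 73.4).
Distances from that point to each station vs reported:
  P: calculated 288.3 vs reported 288.3 → residual 0.0 km
  Q: calculated 170.5 vs reported 170.5 → residual 0.0 km
  R: calculated 80.4 vs reported 109.0 → residual 28.6 km
  S: calculated 183.9 vs reported 183.9 → residual 0.0 km
P, Q, S are mutually consistent (residuals ≈ 0); R is off by 28.6 km.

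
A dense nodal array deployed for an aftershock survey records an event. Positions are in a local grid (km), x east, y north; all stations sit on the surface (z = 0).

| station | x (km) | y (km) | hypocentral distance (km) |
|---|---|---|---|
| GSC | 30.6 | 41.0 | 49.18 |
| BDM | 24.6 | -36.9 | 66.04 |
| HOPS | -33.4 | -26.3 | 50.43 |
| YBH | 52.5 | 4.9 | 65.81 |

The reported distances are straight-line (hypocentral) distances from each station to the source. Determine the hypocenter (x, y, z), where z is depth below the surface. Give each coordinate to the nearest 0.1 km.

(-11.1, 17.5, 11.3)

Each station gives a sphere (x−x_i)² + (y−y_i)² + z² = d_i² (stations at z=0).
Subtracting the GSC sphere from BDM and HOPS: z² cancels, leaving linear equations in x and y:
-12.0 x − 155.8 y = -2593.20
-128.0 x − 134.6 y = -934.62
Solving: x ≈ -11.100, y ≈ 17.499 km (keep extra digits for the depth step; rounded: -11.1, 17.5).
Then from the GSC sphere: z² = 49.18² − (x − 30.6)² − (y − 41.0)² with x = -11.100, y = 17.499, so z ≈ 11.291 ≈ 11.3 km.
Check against YBH (with the unrounded solution): distance 65.81 ≈ 65.81 km. ✓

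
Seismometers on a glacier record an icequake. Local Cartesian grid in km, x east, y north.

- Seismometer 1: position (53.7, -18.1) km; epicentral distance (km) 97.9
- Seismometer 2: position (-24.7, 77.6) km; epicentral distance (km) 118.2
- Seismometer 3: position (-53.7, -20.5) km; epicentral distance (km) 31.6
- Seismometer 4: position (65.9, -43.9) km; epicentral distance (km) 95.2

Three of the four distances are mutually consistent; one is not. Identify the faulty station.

Solve using three stations at a time. Using Seismometer 2, Seismometer 3, Seismometer 4 (subtract circle equations pairwise → linear system) gives (x, y) ≈ (-29.2, -40.5).
Distances from that point to each station vs reported:
  Seismometer 1: calculated 85.9 vs reported 97.9 → residual 12.0 km
  Seismometer 2: calculated 118.2 vs reported 118.2 → residual 0.0 km
  Seismometer 3: calculated 31.6 vs reported 31.6 → residual 0.0 km
  Seismometer 4: calculated 95.2 vs reported 95.2 → residual 0.0 km
Seismometer 2, Seismometer 3, Seismometer 4 are mutually consistent (residuals ≈ 0); Seismometer 1 is off by 12.0 km.

Seismometer 1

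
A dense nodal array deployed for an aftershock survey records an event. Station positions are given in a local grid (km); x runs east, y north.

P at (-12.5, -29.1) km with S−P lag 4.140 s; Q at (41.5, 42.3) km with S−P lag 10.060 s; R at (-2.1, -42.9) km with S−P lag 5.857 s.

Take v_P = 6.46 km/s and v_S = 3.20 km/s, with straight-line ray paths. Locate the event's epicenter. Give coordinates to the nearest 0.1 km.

x ≈ -0.4 km, y ≈ -5.8 km

Distance from S−P lag: d = Δt · v_P v_S / (v_P − v_S) = Δt · (6.46·3.20)/(6.46−3.20) ≈ 6.3411·Δt.
So d_P = 26.25, d_Q = 63.79, d_R = 37.14 km.
Circle about each station: (x + 12.5)² + (y + 29.1)² = 26.25²; (x − 41.5)² + (y − 42.3)² = 63.79²; (x + 2.1)² + (y + 42.9)² = 37.14².
Subtracting the P equation from the Q and R equations removes the quadratic terms:
108.0 x + 142.8 y = -871.62
20.8 x − 27.6 y = 151.44
Solving the 2×2 system: x ≈ -0.4, y ≈ -5.8 km.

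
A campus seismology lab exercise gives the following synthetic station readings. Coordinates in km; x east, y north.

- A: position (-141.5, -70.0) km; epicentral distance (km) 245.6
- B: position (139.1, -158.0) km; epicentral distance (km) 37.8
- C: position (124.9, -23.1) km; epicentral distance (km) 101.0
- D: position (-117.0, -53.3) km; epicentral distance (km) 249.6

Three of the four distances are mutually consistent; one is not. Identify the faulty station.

A

Solve using three stations at a time. Using B, C, D (subtract circle equations pairwise → linear system) gives (x, y) ≈ (122.4, -124.1).
Distances from that point to each station vs reported:
  A: calculated 269.3 vs reported 245.6 → residual 23.7 km
  B: calculated 37.8 vs reported 37.8 → residual 0.0 km
  C: calculated 101.0 vs reported 101.0 → residual 0.0 km
  D: calculated 249.6 vs reported 249.6 → residual 0.0 km
B, C, D are mutually consistent (residuals ≈ 0); A is off by 23.7 km.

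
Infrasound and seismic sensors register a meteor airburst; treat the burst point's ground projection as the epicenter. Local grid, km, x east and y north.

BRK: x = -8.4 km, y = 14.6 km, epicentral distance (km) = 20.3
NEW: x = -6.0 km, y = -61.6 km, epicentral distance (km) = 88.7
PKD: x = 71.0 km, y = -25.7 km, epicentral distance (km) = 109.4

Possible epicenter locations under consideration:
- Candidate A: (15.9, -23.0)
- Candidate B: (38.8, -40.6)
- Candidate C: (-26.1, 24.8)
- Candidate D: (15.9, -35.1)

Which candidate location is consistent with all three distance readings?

Candidate C

For each candidate, compare |candidate − station| to the reported distance:
Candidate A: residuals BRK 24.5, NEW 44.3, PKD 54.2 → max 54.2 km
Candidate B: residuals BRK 52.3, NEW 39.2, PKD 73.9 → max 73.9 km
Candidate C: residuals BRK 0.1, NEW 0.0, PKD 0.0 → max 0.1 km
Candidate D: residuals BRK 35.0, NEW 54.3, PKD 53.5 → max 54.3 km
Only Candidate C has all residuals ≈ 0.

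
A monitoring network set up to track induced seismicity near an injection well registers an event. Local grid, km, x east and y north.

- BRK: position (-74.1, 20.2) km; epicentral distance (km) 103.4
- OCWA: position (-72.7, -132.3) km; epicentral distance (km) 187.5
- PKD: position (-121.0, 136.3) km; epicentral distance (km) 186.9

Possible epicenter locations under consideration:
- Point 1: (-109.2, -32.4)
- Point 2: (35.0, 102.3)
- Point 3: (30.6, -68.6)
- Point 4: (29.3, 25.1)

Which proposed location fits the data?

Point 4

For each candidate, compare |candidate − station| to the reported distance:
Point 1: residuals BRK 40.2, OCWA 81.1, PKD 17.8 → max 81.1 km
Point 2: residuals BRK 33.1, OCWA 70.6, PKD 27.2 → max 70.6 km
Point 3: residuals BRK 33.9, OCWA 66.1, PKD 68.0 → max 68.0 km
Point 4: residuals BRK 0.1, OCWA 0.1, PKD 0.1 → max 0.1 km
Only Point 4 has all residuals ≈ 0.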